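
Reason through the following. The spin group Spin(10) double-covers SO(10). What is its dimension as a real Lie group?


Spin(n) double-covers SO(n); both have Lie algebra so(n) of dimension n(n-1)/2.
n = 10
n(n-1) = 10 * 9 = 90
dim Spin(10) = 90/2 = 45


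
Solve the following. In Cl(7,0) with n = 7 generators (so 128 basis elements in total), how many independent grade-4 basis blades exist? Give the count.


Number of grade-k basis blades in Cl(p,q) with n = p + q is C(n, k).
n = 7 + 0 = 7
C(7, 4) = 7! / (4! * 3!)
= 5040 / (24 * 6)
= 35


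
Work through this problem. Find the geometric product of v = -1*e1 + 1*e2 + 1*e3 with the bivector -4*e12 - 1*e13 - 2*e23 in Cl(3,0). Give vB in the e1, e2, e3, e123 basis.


vB has grade-1 (vector) and grade-3 (trivector) parts: vB = (v _| B) + (v ^ B).
Vector part <vB>_1:
  e1: -v2*b12 - v3*b13 = -(1)*(-4) - (1)*(-1) = 5
  e2: v1*b12 - v3*b23 = (-1)*(-4) - (1)*(-2) = 6
  e3: v1*b13 + v2*b23 = (-1)*(-1) + (1)*(-2) = -1
Trivector part <vB>_3:
  e123: v1*b23 - v2*b13 + v3*b12 = (-1)*(-2) - (1)*(-1) + (1)*(-4) = -1
vB = 5*e1 + 6*e2 - 1*e3 - 1*e123


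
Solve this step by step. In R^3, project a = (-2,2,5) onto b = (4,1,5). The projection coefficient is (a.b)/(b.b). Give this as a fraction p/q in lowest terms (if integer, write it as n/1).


Projection coefficient = (a . b) / (b . b)
a . b = (-2)*4 + 2*1 + 5*5
= -8 + 2 + 25 = 19
b . b = 4^2 + 1^2 + 5^2
= 16 + 1 + 25 = 42
Coefficient = 19/42
In lowest terms: 19/42


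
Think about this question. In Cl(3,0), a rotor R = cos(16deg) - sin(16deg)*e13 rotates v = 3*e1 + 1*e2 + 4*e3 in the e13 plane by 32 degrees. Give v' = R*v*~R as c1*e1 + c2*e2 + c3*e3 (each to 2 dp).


Rotor R = cos(16deg) - sin(16deg)*e13
Rotation angle theta = 2 * 16 = 32 degrees in the e13 plane (e1 -> e3).
The component perpendicular to the plane (e2) is invariant: v'_2 = v2 = 1.00
cos(32deg) = 0.8480, sin(32deg) = 0.5299
v'_1 = v1*cos(theta) - v3*sin(theta) = 3*0.8480 - 4*0.5299 = 0.42
v'_3 = v1*sin(theta) + v3*cos(theta) = 3*0.5299 + 4*0.8480 = 4.98
v' = 0.42*e1 + 1.00*e2 + 4.98*e3


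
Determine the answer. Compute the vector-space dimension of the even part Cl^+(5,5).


Even subalgebra dimension = 2^(n-1)
n = 5 + 5 = 10
2^(10 - 1) = 2^9 = 512
Verification: sum of C(10,k) for even k = 1 + 45 + 210 + 210 + 45 + 1 = 512
Result = 512


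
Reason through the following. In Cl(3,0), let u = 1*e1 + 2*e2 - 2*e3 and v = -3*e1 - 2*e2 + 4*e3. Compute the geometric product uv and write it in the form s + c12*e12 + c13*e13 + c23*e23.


In Cl(3,0): e_i^2 = 1, e_ie_j = -e_je_i for i != j.
Scalar part = u . v = 1*(-3) + 2*(-2) + (-2)*4
= -3 + (-4) + (-8) = -15
e12 coeff = 1*(-2) - 2*(-3) = -2 - (-6) = 4
e13 coeff = 1*4 - (-2)*(-3) = 4 - 6 = -2
e23 coeff = 2*4 - (-2)*(-2) = 8 - 4 = 4
uv = -15 + 4*e12 - 2*e13 + 4*e23


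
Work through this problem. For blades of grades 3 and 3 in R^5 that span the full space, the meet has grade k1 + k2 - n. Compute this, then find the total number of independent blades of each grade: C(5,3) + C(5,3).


Meet grade = grade(A) + grade(B) - n
= 3 + 3 - 5 = 1
C(5,3) = 10
C(5,3) = 10
dim_A + dim_B = 10 + 10 = 20


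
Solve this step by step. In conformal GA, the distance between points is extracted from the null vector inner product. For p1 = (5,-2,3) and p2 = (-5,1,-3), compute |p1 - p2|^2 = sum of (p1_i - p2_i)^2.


p1 - p2 = (10, -3, 6)
|p1 - p2|^2 = 10^2 + (-3)^2 + 6^2
= 100 + 9 + 36
= 145


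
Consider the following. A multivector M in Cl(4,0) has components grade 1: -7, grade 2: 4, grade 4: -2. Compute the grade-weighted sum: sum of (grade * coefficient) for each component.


Grade-weighted sum = sum of grade_k * coefficient_k
1*(-7) = -7
2*4 = 8
4*(-2) = -8
Total = -7 + 8 + (-8) = -7


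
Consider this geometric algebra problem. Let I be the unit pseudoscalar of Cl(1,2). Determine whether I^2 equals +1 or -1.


The pseudoscalar I = e1...e_n (product of all n generators) of Cl(p,q) satisfies I^2 = (-1)^(q + n(n-1)/2).
p = 1, q = 2, n = p + q = 3
n(n-1)/2 = 3 * 2 / 2 = 3
Exponent = q + n(n-1)/2 = 2 + 3 = 5
I^2 = (-1)^5 = -1


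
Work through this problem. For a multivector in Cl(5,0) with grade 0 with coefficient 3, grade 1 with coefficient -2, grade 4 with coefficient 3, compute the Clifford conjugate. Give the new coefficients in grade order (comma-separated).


Clifford conjugate sign for grade k: (-1)^(k(k+1)/2)
Grade 0: (-1)^(0*1/2) = (-1)^0 = 1, coeff 3 -> 3
Grade 1: (-1)^(1*2/2) = (-1)^1 = -1, coeff -2 -> 2
Grade 4: (-1)^(4*5/2) = (-1)^10 = 1, coeff 3 -> 3
Conjugated coefficients: 3, 2, 3


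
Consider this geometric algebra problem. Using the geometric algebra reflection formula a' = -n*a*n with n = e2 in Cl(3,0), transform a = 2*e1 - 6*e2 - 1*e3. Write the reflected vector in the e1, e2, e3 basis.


Reflection formula: a' = -n*a*n, with n = e2 (unit vector, n^2 = 1).
For reflection through hyperplane perp to e2:
The component along e2 flips sign, others stay.
a = (2, -6, -1)
a' = (2, 6, -1)
a' = 2*e1 + 6*e2 - 1*e3


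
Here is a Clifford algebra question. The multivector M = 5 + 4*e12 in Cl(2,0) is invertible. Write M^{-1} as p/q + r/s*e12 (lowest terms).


M = 5 + 4*e12, where e12^2 = -1.
Since M commutes with its reverse ~M = a - b*e12, M * ~M = a^2 - b^2*e12^2 = a^2 + b^2.
So M^{-1} = ~M / (a^2 + b^2) = (a - b*e12)/(a^2 + b^2).
a^2 + b^2 = 25 + 16 = 41
Scalar part = 5/41 = 5/41
Bivector coeff = -4/41 = -4/41
M^{-1} = 5/41 - 4/41*e12


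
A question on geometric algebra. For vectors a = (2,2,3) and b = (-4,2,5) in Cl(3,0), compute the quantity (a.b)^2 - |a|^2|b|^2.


a . b = 2*(-4) + 2*2 + 3*5
= -8 + 4 + 15 = 11
|a|^2 = 2^2 + 2^2 + 3^2 = 17
|b|^2 = (-4)^2 + 2^2 + 5^2 = 45
(a.b)^2 = 11^2 = 121
|a|^2 * |b|^2 = 17 * 45 = 765
Result = 121 - 765 = -644


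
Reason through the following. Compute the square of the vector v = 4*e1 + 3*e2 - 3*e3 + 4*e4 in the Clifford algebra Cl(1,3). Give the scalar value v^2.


v^2 = sum of c_i^2 * e_i^2
Positive signature terms (e_i^2 = +1): 4^2 = 16
Negative signature terms (e_j^2 = -1): 3^2 + (-3)^2 + 4^2 = 34
v^2 = 16 - 34 = -18


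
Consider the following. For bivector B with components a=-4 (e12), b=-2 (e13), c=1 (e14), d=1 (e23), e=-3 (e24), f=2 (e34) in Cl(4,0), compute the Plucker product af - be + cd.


Plucker relation: af - be + cd
a*f = (-4)*2 = -8
b*e = (-2)*(-3) = 6
c*d = 1*1 = 1
af - be + cd = -8 - 6 + 1
= -13


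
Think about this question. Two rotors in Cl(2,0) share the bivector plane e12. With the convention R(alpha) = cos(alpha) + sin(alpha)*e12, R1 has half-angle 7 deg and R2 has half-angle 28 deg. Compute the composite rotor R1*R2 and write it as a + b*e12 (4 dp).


Same-plane rotors commute and their half-angles add:
R1*R2 = cos(a1 + a2) + sin(a1 + a2)*e12.
a1 + a2 = 7 + 28 = 35 deg
cos(35 deg) = 0.8192
sin(35 deg) = 0.5736
R1*R2 = 0.8192 + 0.5736*e12


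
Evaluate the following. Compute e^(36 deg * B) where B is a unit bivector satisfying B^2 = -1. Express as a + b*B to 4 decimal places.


For a unit bivector B with B^2 = -1, the exponential series gives
e^(theta*B) = cos(theta) + sin(theta)*B (the GA analogue of Euler's formula).
theta = 36 degrees = 0.628319 rad
cos(36 deg) = 0.8090
sin(36 deg) = 0.5878
exp(theta*B) = 0.8090 + 0.5878*B


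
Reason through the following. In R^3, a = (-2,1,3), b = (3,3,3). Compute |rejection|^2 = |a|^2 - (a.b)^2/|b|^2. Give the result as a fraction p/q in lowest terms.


|a|^2 = (-2)^2 + 1^2 + 3^2 = 14
|b|^2 = 3^2 + 3^2 + 3^2 = 27
a . b = (-2)*3 + 1*3 + 3*3 = 6
(a.b)^2 = 6^2 = 36
|rej|^2 = 14 - 36/27
= (378 - 36)/27
= 342/27
In lowest terms: 38/3


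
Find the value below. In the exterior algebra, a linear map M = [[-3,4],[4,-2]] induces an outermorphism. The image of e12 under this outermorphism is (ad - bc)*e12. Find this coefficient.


The outermorphism of a linear map f sends e1^e2 to f(e1)^f(e2).
f(e1) = -3*e1 + 4*e2
f(e2) = 4*e1 - 2*e2
f(e1) ^ f(e2) = (-3*e1 + 4*e2) ^ (4*e1 - 2*e2)
= (-3)*(-2)*e12 + 4*4*e21
= (6 - 16)*e12
= -10*e12
Coefficient = -10


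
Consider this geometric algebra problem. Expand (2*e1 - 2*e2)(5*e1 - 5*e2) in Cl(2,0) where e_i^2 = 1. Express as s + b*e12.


Expand: (2*e1 - 2*e2)(5*e1 - 5*e2)
= 2*5*e1e1 + 2*(-5)*e1e2 + (-2)*5*e2e1 + (-2)*(-5)*e2e2
Using e1^2 = e2^2 = 1, e2e1 = -e1e2:
Scalar part s = 2*5 + (-2)*(-5) = 10 + 10 = 20
Bivector part b = 2*(-5) - (-2)*5 = -10 - (-10) = 0
uv = 20 + 0*e12


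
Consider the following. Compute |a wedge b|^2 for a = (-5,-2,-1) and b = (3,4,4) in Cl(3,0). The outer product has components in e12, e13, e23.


a wedge b = (a1*b2 - a2*b1)*e12 + (a1*b3 - a3*b1)*e13 + (a2*b3 - a3*b2)*e23
e12 coeff: (-5)*4 - (-2)*3 = -20 - (-6) = -14
e13 coeff: (-5)*4 - (-1)*3 = -20 - (-3) = -17
e23 coeff: (-2)*4 - (-1)*4 = -8 - (-4) = -4
|a wedge b|^2 = (-14)^2 + (-17)^2 + (-4)^2
= 196 + 289 + 16
= 501


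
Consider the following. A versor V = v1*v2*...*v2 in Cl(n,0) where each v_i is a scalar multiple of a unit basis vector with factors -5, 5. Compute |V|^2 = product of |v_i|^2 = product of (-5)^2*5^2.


Each vector v_i has |v_i|^2 = s_i^2
Squared scales: (-5)^2 = 25, 5^2 = 25
|V|^2 = 25 * 25
= 625


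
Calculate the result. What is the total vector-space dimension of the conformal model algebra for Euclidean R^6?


The conformal model of R^6 uses Cl(7,1): the 6 Euclidean generators plus two extra orthogonal generators e+ (e+^2 = +1) and e- (e-^2 = -1), from which the null vectors e0, einf are built.
Number of generators m = 6 + 2 = 8.
dim Cl(p,q) = 2^m = 2^8 = 256


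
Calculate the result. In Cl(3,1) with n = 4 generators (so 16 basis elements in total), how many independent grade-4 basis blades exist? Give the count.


Number of grade-k basis blades in Cl(p,q) with n = p + q is C(n, k).
n = 3 + 1 = 4
C(4, 4) = 4! / (4! * 0!)
= 24 / (24 * 1)
= 1


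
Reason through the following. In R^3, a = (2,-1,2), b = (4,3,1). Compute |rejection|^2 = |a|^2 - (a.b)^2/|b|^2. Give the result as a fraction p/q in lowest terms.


|a|^2 = 2^2 + (-1)^2 + 2^2 = 9
|b|^2 = 4^2 + 3^2 + 1^2 = 26
a . b = 2*4 + (-1)*3 + 2*1 = 7
(a.b)^2 = 7^2 = 49
|rej|^2 = 9 - 49/26
= (234 - 49)/26
= 185/26
In lowest terms: 185/26


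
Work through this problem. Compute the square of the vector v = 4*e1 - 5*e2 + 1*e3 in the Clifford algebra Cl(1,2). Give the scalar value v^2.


v^2 = sum of c_i^2 * e_i^2
Positive signature terms (e_i^2 = +1): 4^2 = 16
Negative signature terms (e_j^2 = -1): (-5)^2 + 1^2 = 26
v^2 = 16 - 26 = -10


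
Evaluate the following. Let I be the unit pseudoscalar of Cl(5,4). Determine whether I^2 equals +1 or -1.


The pseudoscalar I = e1...e_n (product of all n generators) of Cl(p,q) satisfies I^2 = (-1)^(q + n(n-1)/2).
p = 5, q = 4, n = p + q = 9
n(n-1)/2 = 9 * 8 / 2 = 36
Exponent = q + n(n-1)/2 = 4 + 36 = 40
I^2 = (-1)^40 = +1


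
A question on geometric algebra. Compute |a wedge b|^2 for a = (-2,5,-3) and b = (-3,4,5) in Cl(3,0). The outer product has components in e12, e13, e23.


a wedge b = (a1*b2 - a2*b1)*e12 + (a1*b3 - a3*b1)*e13 + (a2*b3 - a3*b2)*e23
e12 coeff: (-2)*4 - 5*(-3) = -8 - (-15) = 7
e13 coeff: (-2)*5 - (-3)*(-3) = -10 - 9 = -19
e23 coeff: 5*5 - (-3)*4 = 25 - (-12) = 37
|a wedge b|^2 = 7^2 + (-19)^2 + 37^2
= 49 + 361 + 1369
= 1779


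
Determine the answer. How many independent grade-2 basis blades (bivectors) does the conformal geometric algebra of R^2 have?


The conformal model of R^2 uses Cl(3,1) with m = 2 + 2 = 4 generators.
Number of grade-2 blades = C(m, 2) = C(4, 2)
= 4*3/2 = 6


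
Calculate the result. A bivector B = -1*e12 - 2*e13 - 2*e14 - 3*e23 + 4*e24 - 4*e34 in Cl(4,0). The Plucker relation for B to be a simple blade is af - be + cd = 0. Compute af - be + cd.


Plucker relation: af - be + cd
a*f = (-1)*(-4) = 4
b*e = (-2)*4 = -8
c*d = (-2)*(-3) = 6
af - be + cd = 4 - (-8) + 6
= 18


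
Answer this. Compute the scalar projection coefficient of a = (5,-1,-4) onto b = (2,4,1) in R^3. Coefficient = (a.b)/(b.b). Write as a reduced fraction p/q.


Projection coefficient = (a . b) / (b . b)
a . b = 5*2 + (-1)*4 + (-4)*1
= 10 + (-4) + (-4) = 2
b . b = 2^2 + 4^2 + 1^2
= 4 + 16 + 1 = 21
Coefficient = 2/21
In lowest terms: 2/21


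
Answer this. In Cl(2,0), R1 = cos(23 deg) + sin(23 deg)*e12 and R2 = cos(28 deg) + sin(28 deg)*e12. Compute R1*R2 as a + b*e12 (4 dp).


Same-plane rotors commute and their half-angles add:
R1*R2 = cos(a1 + a2) + sin(a1 + a2)*e12.
a1 + a2 = 23 + 28 = 51 deg
cos(51 deg) = 0.6293
sin(51 deg) = 0.7771
R1*R2 = 0.6293 + 0.7771*e12


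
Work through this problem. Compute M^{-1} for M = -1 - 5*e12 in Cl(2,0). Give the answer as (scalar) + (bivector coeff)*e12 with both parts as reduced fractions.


M = -1 - 5*e12, where e12^2 = -1.
Since M commutes with its reverse ~M = a - b*e12, M * ~M = a^2 - b^2*e12^2 = a^2 + b^2.
So M^{-1} = ~M / (a^2 + b^2) = (a - b*e12)/(a^2 + b^2).
a^2 + b^2 = 1 + 25 = 26
Scalar part = -1/26 = -1/26
Bivector coeff = 5/26 = 5/26
M^{-1} = -1/26 + 5/26*e12


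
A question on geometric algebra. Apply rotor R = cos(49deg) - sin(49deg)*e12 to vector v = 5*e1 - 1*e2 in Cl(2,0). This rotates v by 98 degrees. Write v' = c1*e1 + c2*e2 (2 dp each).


Rotor R = cos(49deg) - sin(49deg)*e12
Rotation angle theta = 2 * 49 = 98 degrees
v' = R*v*~R rotates v by theta.
cos(98deg) = -0.1392, sin(98deg) = 0.9903
v'_1 = 5*cos(98deg) - (-1)*sin(98deg)
= 5*(-0.1392) - (-1)*0.9903
= 0.29
v'_2 = 5*sin(98deg) + (-1)*cos(98deg)
= 5*0.9903 + (-1)*(-0.1392)
= 5.09
v' = 0.29*e1 + 5.09*e2


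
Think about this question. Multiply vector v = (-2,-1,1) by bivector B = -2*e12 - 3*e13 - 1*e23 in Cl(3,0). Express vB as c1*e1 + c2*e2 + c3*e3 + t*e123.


vB has grade-1 (vector) and grade-3 (trivector) parts: vB = (v _| B) + (v ^ B).
Vector part <vB>_1:
  e1: -v2*b12 - v3*b13 = -(-1)*(-2) - (1)*(-3) = 1
  e2: v1*b12 - v3*b23 = (-2)*(-2) - (1)*(-1) = 5
  e3: v1*b13 + v2*b23 = (-2)*(-3) + (-1)*(-1) = 7
Trivector part <vB>_3:
  e123: v1*b23 - v2*b13 + v3*b12 = (-2)*(-1) - (-1)*(-3) + (1)*(-2) = -3
vB = 1*e1 + 5*e2 + 7*e3 - 3*e123


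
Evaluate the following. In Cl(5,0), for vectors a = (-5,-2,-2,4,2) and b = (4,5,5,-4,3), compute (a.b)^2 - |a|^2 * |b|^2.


a . b = (-5)*4 + (-2)*5 + (-2)*5 + 4*(-4) + 2*3
= -20 + (-10) + (-10) + (-16) + 6 = -50
|a|^2 = (-5)^2 + (-2)^2 + (-2)^2 + 4^2 + 2^2 = 53
|b|^2 = 4^2 + 5^2 + 5^2 + (-4)^2 + 3^2 = 91
(a.b)^2 = (-50)^2 = 2500
|a|^2 * |b|^2 = 53 * 91 = 4823
Result = 2500 - 4823 = -2323


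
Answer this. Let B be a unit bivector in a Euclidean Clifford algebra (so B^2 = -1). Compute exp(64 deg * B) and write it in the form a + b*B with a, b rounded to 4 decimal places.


For a unit bivector B with B^2 = -1, the exponential series gives
e^(theta*B) = cos(theta) + sin(theta)*B (the GA analogue of Euler's formula).
theta = 64 degrees = 1.117011 rad
cos(64 deg) = 0.4384
sin(64 deg) = 0.8988
exp(theta*B) = 0.4384 + 0.8988*B


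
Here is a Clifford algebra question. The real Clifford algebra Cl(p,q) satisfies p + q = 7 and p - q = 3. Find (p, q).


We need p + q = 7 and p - q = 3.
Adding: 2p = 7 + 3 = 10, so p = 5.
Then q = 7 - 5 = 2.
(p, q) = (5, 2)


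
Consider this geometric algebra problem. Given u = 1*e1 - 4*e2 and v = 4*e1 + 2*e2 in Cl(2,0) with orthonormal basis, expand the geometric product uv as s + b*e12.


Expand: (1*e1 - 4*e2)(4*e1 + 2*e2)
= 1*4*e1e1 + 1*2*e1e2 + (-4)*4*e2e1 + (-4)*2*e2e2
Using e1^2 = e2^2 = 1, e2e1 = -e1e2:
Scalar part s = 1*4 + (-4)*2 = 4 + (-8) = -4
Bivector part b = 1*2 - (-4)*4 = 2 - (-16) = 18
uv = -4 + 18*e12


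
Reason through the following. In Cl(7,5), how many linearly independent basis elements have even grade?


Even subalgebra dimension = 2^(n-1)
n = 7 + 5 = 12
2^(12 - 1) = 2^11 = 2048
Verification: sum of C(12,k) for even k = 1 + 66 + 495 + 924 + 495 + 66 + 1 = 2048
Result = 2048


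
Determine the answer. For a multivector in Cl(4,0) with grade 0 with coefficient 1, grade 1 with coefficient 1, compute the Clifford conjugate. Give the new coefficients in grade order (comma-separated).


Clifford conjugate sign for grade k: (-1)^(k(k+1)/2)
Grade 0: (-1)^(0*1/2) = (-1)^0 = 1, coeff 1 -> 1
Grade 1: (-1)^(1*2/2) = (-1)^1 = -1, coeff 1 -> -1
Conjugated coefficients: 1, -1


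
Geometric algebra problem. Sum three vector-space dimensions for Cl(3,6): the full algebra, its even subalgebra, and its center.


n = 3 + 6 = 9
Total dim = 2^9 = 512
Even subalgebra dim = 2^8 = 256
n is odd, so center dim = 2
Sum = 512 + 256 + 2 = 770


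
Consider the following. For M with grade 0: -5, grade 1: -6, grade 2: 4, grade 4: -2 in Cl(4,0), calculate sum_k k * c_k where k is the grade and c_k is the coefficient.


Grade-weighted sum = sum of grade_k * coefficient_k
0*(-5) = 0
1*(-6) = -6
2*4 = 8
4*(-2) = -8
Total = 0 + (-6) + 8 + (-8) = -6


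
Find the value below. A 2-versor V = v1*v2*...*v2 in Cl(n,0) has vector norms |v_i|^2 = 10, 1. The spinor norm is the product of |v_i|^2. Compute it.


Spinor norm N(V) = |v1|^2 * |v2|^2 * ... * |v2|^2
= 10 * 1
Running product: 10, 10
N(V) = 10


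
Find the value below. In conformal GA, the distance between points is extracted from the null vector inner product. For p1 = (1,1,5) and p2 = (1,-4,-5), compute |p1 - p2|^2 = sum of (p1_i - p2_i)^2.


p1 - p2 = (0, 5, 10)
|p1 - p2|^2 = 0^2 + 5^2 + 10^2
= 0 + 25 + 100
= 125


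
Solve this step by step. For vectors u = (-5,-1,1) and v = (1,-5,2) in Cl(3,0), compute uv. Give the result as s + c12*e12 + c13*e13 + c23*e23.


In Cl(3,0): e_i^2 = 1, e_ie_j = -e_je_i for i != j.
Scalar part = u . v = (-5)*1 + (-1)*(-5) + 1*2
= -5 + 5 + 2 = 2
e12 coeff = (-5)*(-5) - (-1)*1 = 25 - (-1) = 26
e13 coeff = (-5)*2 - 1*1 = -10 - 1 = -11
e23 coeff = (-1)*2 - 1*(-5) = -2 - (-5) = 3
uv = 2 + 26*e12 - 11*e13 + 3*e23


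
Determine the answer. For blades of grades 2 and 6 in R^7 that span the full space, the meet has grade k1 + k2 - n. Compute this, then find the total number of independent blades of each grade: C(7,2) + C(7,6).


Meet grade = grade(A) + grade(B) - n
= 2 + 6 - 7 = 1
C(7,2) = 21
C(7,6) = 7
dim_A + dim_B = 21 + 7 = 28


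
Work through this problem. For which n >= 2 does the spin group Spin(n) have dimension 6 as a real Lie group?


dim Spin(n) = dim so(n) = n(n-1)/2.
Solve n(n-1)/2 = 6, i.e. n^2 - n - 12 = 0.
Discriminant = 1 + 8*6 = 49
n = (1 + sqrt(49))/2 = (1 + 7)/2 = 4


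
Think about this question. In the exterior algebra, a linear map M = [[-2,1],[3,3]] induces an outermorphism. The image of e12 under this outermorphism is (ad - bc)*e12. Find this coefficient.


The outermorphism of a linear map f sends e1^e2 to f(e1)^f(e2).
f(e1) = -2*e1 + 3*e2
f(e2) = 1*e1 + 3*e2
f(e1) ^ f(e2) = (-2*e1 + 3*e2) ^ (1*e1 + 3*e2)
= (-2)*3*e12 + 3*1*e21
= (-6 - 3)*e12
= -9*e12
Coefficient = -9


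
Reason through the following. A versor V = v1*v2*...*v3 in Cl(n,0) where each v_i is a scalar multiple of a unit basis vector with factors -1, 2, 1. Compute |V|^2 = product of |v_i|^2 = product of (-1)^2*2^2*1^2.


Each vector v_i has |v_i|^2 = s_i^2
Squared scales: (-1)^2 = 1, 2^2 = 4, 1^2 = 1
|V|^2 = 1 * 4 * 1
= 4


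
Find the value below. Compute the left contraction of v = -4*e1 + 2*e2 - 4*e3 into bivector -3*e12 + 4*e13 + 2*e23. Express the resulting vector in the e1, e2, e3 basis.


Left contraction v _| B = <vB>_1 (grade-1 part of the geometric product vB).
Using e1_|e12 = e2, e2_|e12 = -e1, e1_|e13 = e3, e3_|e13 = -e1, e2_|e23 = e3, e3_|e23 = -e2:
e1 coeff: -v2*b12 - v3*b13 = -(2)*(-3) - (-4)*(4) = 22
e2 coeff: v1*b12 - v3*b23 = (-4)*(-3) - (-4)*(2) = 20
e3 coeff: v1*b13 + v2*b23 = (-4)*(4) + (2)*(2) = -12
v _| B = 22*e1 + 20*e2 - 12*e3


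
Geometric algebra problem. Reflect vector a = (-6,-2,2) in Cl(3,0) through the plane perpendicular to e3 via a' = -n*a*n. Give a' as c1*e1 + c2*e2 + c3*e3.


Reflection formula: a' = -n*a*n, with n = e3 (unit vector, n^2 = 1).
For reflection through hyperplane perp to e3:
The component along e3 flips sign, others stay.
a = (-6, -2, 2)
a' = (-6, -2, -2)
a' = -6*e1 - 2*e2 - 2*e3


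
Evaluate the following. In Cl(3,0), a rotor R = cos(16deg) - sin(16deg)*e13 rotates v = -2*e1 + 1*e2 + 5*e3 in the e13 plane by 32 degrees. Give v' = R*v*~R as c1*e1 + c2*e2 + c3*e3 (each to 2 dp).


Rotor R = cos(16deg) - sin(16deg)*e13
Rotation angle theta = 2 * 16 = 32 degrees in the e13 plane (e1 -> e3).
The component perpendicular to the plane (e2) is invariant: v'_2 = v2 = 1.00
cos(32deg) = 0.8480, sin(32deg) = 0.5299
v'_1 = v1*cos(theta) - v3*sin(theta) = -2*0.8480 - 5*0.5299 = -4.35
v'_3 = v1*sin(theta) + v3*cos(theta) = -2*0.5299 + 5*0.8480 = 3.18
v' = -4.35*e1 + 1.00*e2 + 3.18*e3


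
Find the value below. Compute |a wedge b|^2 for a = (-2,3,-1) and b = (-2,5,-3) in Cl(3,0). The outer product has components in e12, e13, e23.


a wedge b = (a1*b2 - a2*b1)*e12 + (a1*b3 - a3*b1)*e13 + (a2*b3 - a3*b2)*e23
e12 coeff: (-2)*5 - 3*(-2) = -10 - (-6) = -4
e13 coeff: (-2)*(-3) - (-1)*(-2) = 6 - 2 = 4
e23 coeff: 3*(-3) - (-1)*5 = -9 - (-5) = -4
|a wedge b|^2 = (-4)^2 + 4^2 + (-4)^2
= 16 + 16 + 16
= 48


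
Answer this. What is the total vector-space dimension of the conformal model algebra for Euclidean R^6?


The conformal model of R^6 uses Cl(7,1): the 6 Euclidean generators plus two extra orthogonal generators e+ (e+^2 = +1) and e- (e-^2 = -1), from which the null vectors e0, einf are built.
Number of generators m = 6 + 2 = 8.
dim Cl(p,q) = 2^m = 2^8 = 256


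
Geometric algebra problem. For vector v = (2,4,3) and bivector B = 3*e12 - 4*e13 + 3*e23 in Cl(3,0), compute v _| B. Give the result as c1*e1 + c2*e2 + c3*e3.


Left contraction v _| B = <vB>_1 (grade-1 part of the geometric product vB).
Using e1_|e12 = e2, e2_|e12 = -e1, e1_|e13 = e3, e3_|e13 = -e1, e2_|e23 = e3, e3_|e23 = -e2:
e1 coeff: -v2*b12 - v3*b13 = -(4)*(3) - (3)*(-4) = 0
e2 coeff: v1*b12 - v3*b23 = (2)*(3) - (3)*(3) = -3
e3 coeff: v1*b13 + v2*b23 = (2)*(-4) + (4)*(3) = 4
v _| B = 0*e1 - 3*e2 + 4*e3


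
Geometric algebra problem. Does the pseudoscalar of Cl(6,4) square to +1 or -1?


The pseudoscalar I = e1...e_n (product of all n generators) of Cl(p,q) satisfies I^2 = (-1)^(q + n(n-1)/2).
p = 6, q = 4, n = p + q = 10
n(n-1)/2 = 10 * 9 / 2 = 45
Exponent = q + n(n-1)/2 = 4 + 45 = 49
I^2 = (-1)^49 = -1


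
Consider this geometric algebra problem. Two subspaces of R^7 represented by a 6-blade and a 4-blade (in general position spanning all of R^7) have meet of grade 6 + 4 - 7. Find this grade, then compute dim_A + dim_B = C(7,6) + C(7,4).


Meet grade = grade(A) + grade(B) - n
= 6 + 4 - 7 = 3
C(7,6) = 7
C(7,4) = 35
dim_A + dim_B = 7 + 35 = 42


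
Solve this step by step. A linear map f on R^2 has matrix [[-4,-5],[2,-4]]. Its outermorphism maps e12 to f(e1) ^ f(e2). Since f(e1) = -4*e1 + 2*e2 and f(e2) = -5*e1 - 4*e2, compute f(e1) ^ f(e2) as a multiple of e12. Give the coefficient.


The outermorphism of a linear map f sends e1^e2 to f(e1)^f(e2).
f(e1) = -4*e1 + 2*e2
f(e2) = -5*e1 - 4*e2
f(e1) ^ f(e2) = (-4*e1 + 2*e2) ^ (-5*e1 - 4*e2)
= (-4)*(-4)*e12 + 2*(-5)*e21
= (16 - (-10))*e12
= 26*e12
Coefficient = 26


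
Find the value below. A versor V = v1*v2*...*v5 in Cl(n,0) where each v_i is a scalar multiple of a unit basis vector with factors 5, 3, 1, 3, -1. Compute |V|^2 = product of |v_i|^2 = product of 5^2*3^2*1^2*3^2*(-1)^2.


Each vector v_i has |v_i|^2 = s_i^2
Squared scales: 5^2 = 25, 3^2 = 9, 1^2 = 1, 3^2 = 9, (-1)^2 = 1
|V|^2 = 25 * 9 * 1 * 9 * 1
= 2025


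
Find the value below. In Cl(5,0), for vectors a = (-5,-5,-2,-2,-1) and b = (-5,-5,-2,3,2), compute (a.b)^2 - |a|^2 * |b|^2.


a . b = (-5)*(-5) + (-5)*(-5) + (-2)*(-2) + (-2)*3 + (-1)*2
= 25 + 25 + 4 + (-6) + (-2) = 46
|a|^2 = (-5)^2 + (-5)^2 + (-2)^2 + (-2)^2 + (-1)^2 = 59
|b|^2 = (-5)^2 + (-5)^2 + (-2)^2 + 3^2 + 2^2 = 67
(a.b)^2 = 46^2 = 2116
|a|^2 * |b|^2 = 59 * 67 = 3953
Result = 2116 - 3953 = -1837


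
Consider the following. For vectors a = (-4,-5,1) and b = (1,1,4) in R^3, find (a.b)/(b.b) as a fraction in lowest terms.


Projection coefficient = (a . b) / (b . b)
a . b = (-4)*1 + (-5)*1 + 1*4
= -4 + (-5) + 4 = -5
b . b = 1^2 + 1^2 + 4^2
= 1 + 1 + 16 = 18
Coefficient = -5/18
In lowest terms: -5/18


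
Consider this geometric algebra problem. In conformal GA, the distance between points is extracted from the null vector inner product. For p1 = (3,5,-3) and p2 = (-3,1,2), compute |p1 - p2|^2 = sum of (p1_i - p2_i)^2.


p1 - p2 = (6, 4, -5)
|p1 - p2|^2 = 6^2 + 4^2 + (-5)^2
= 36 + 16 + 25
= 77


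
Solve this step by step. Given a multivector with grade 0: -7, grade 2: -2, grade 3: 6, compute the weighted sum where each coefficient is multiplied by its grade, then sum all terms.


Grade-weighted sum = sum of grade_k * coefficient_k
0*(-7) = 0
2*(-2) = -4
3*6 = 18
Total = 0 + (-4) + 18 = 14


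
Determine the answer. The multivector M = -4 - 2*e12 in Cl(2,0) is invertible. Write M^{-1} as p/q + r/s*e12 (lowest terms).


M = -4 - 2*e12, where e12^2 = -1.
Since M commutes with its reverse ~M = a - b*e12, M * ~M = a^2 - b^2*e12^2 = a^2 + b^2.
So M^{-1} = ~M / (a^2 + b^2) = (a - b*e12)/(a^2 + b^2).
a^2 + b^2 = 16 + 4 = 20
Scalar part = -4/20 = -1/5
Bivector coeff = 2/20 = 1/10
M^{-1} = -1/5 + 1/10*e12


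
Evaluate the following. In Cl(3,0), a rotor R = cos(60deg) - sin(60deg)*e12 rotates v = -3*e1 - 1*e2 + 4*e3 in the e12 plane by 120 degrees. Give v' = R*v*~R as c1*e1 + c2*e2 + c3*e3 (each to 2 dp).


Rotor R = cos(60deg) - sin(60deg)*e12
Rotation angle theta = 2 * 60 = 120 degrees in the e12 plane (e1 -> e2).
The component perpendicular to the plane (e3) is invariant: v'_3 = v3 = 4.00
cos(120deg) = -0.5000, sin(120deg) = 0.8660
v'_1 = v1*cos(theta) - v2*sin(theta) = -3*(-0.5000) - (-1)*0.8660 = 2.37
v'_2 = v1*sin(theta) + v2*cos(theta) = -3*0.8660 + (-1)*(-0.5000) = -2.10
v' = 2.37*e1 - 2.10*e2 + 4.00*e3


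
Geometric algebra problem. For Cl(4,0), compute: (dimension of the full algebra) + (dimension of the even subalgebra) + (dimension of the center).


n = 4 + 0 = 4
Total dim = 2^4 = 16
Even subalgebra dim = 2^3 = 8
n is even, so center dim = 1
Sum = 16 + 8 + 1 = 25


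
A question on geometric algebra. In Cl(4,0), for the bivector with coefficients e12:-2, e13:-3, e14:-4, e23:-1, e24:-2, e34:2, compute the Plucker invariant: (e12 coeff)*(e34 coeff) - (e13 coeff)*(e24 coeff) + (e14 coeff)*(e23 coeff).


Plucker relation: af - be + cd
a*f = (-2)*2 = -4
b*e = (-3)*(-2) = 6
c*d = (-4)*(-1) = 4
af - be + cd = -4 - 6 + 4
= -6


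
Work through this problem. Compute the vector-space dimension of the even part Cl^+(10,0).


Even subalgebra dimension = 2^(n-1)
n = 10 + 0 = 10
2^(10 - 1) = 2^9 = 512
Verification: sum of C(10,k) for even k = 1 + 45 + 210 + 210 + 45 + 1 = 512
Result = 512


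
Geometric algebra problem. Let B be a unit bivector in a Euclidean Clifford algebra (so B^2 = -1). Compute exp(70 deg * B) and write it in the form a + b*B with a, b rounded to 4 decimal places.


For a unit bivector B with B^2 = -1, the exponential series gives
e^(theta*B) = cos(theta) + sin(theta)*B (the GA analogue of Euler's formula).
theta = 70 degrees = 1.22173 rad
cos(70 deg) = 0.3420
sin(70 deg) = 0.9397
exp(theta*B) = 0.3420 + 0.9397*B


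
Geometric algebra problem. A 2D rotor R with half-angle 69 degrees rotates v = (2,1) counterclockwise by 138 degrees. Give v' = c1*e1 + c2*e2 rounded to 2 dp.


Rotor R = cos(69deg) - sin(69deg)*e12
Rotation angle theta = 2 * 69 = 138 degrees
v' = R*v*~R rotates v by theta.
cos(138deg) = -0.7431, sin(138deg) = 0.6691
v'_1 = 2*cos(138deg) - 1*sin(138deg)
= 2*(-0.7431) - 1*0.6691
= -2.16
v'_2 = 2*sin(138deg) + 1*cos(138deg)
= 2*0.6691 + 1*(-0.7431)
= 0.60
v' = -2.16*e1 + 0.60*e2


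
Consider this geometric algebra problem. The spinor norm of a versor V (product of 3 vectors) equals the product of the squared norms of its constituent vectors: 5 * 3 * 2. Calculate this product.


Spinor norm N(V) = |v1|^2 * |v2|^2 * ... * |v3|^2
= 5 * 3 * 2
Running product: 5, 15, 30
N(V) = 30


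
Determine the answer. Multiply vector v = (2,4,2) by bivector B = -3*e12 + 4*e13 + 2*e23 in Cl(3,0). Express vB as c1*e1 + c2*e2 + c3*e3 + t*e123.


vB has grade-1 (vector) and grade-3 (trivector) parts: vB = (v _| B) + (v ^ B).
Vector part <vB>_1:
  e1: -v2*b12 - v3*b13 = -(4)*(-3) - (2)*(4) = 4
  e2: v1*b12 - v3*b23 = (2)*(-3) - (2)*(2) = -10
  e3: v1*b13 + v2*b23 = (2)*(4) + (4)*(2) = 16
Trivector part <vB>_3:
  e123: v1*b23 - v2*b13 + v3*b12 = (2)*(2) - (4)*(4) + (2)*(-3) = -18
vB = 4*e1 - 10*e2 + 16*e3 - 18*e123


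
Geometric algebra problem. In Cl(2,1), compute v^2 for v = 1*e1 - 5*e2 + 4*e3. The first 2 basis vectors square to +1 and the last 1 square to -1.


v^2 = sum of c_i^2 * e_i^2
Positive signature terms (e_i^2 = +1): 1^2 + (-5)^2 = 26
Negative signature terms (e_j^2 = -1): 4^2 = 16
v^2 = 26 - 16 = 10


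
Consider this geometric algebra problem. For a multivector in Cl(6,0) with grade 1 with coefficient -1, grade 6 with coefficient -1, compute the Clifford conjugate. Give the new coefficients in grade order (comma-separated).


Clifford conjugate sign for grade k: (-1)^(k(k+1)/2)
Grade 1: (-1)^(1*2/2) = (-1)^1 = -1, coeff -1 -> 1
Grade 6: (-1)^(6*7/2) = (-1)^21 = -1, coeff -1 -> 1
Conjugated coefficients: 1, 1


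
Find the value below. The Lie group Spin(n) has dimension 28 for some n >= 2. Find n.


dim Spin(n) = dim so(n) = n(n-1)/2.
Solve n(n-1)/2 = 28, i.e. n^2 - n - 56 = 0.
Discriminant = 1 + 8*28 = 225
n = (1 + sqrt(225))/2 = (1 + 15)/2 = 8


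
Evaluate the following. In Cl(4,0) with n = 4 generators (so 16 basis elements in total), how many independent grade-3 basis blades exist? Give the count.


Number of grade-k basis blades in Cl(p,q) with n = p + q is C(n, k).
n = 4 + 0 = 4
C(4, 3) = 4! / (3! * 1!)
= 24 / (6 * 1)
= 4


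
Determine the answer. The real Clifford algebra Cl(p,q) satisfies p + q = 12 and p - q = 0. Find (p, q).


We need p + q = 12 and p - q = 0.
Adding: 2p = 12 + 0 = 12, so p = 6.
Then q = 12 - 6 = 6.
(p, q) = (6, 6)


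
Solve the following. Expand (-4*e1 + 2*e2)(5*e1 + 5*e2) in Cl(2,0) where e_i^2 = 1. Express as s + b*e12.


Expand: (-4*e1 + 2*e2)(5*e1 + 5*e2)
= (-4)*5*e1e1 + (-4)*5*e1e2 + 2*5*e2e1 + 2*5*e2e2
Using e1^2 = e2^2 = 1, e2e1 = -e1e2:
Scalar part s = (-4)*5 + 2*5 = -20 + 10 = -10
Bivector part b = (-4)*5 - 2*5 = -20 - 10 = -30
uv = -10 - 30*e12


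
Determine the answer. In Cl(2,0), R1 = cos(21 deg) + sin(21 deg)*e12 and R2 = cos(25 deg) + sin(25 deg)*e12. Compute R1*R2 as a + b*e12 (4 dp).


Same-plane rotors commute and their half-angles add:
R1*R2 = cos(a1 + a2) + sin(a1 + a2)*e12.
a1 + a2 = 21 + 25 = 46 deg
cos(46 deg) = 0.6947
sin(46 deg) = 0.7193
R1*R2 = 0.6947 + 0.7193*e12


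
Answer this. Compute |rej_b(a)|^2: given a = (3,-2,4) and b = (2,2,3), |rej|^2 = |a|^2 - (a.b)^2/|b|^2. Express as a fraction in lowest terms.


|a|^2 = 3^2 + (-2)^2 + 4^2 = 29
|b|^2 = 2^2 + 2^2 + 3^2 = 17
a . b = 3*2 + (-2)*2 + 4*3 = 14
(a.b)^2 = 14^2 = 196
|rej|^2 = 29 - 196/17
= (493 - 196)/17
= 297/17
In lowest terms: 297/17


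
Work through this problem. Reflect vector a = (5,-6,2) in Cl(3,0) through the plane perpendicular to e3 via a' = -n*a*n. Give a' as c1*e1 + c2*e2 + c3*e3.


Reflection formula: a' = -n*a*n, with n = e3 (unit vector, n^2 = 1).
For reflection through hyperplane perp to e3:
The component along e3 flips sign, others stay.
a = (5, -6, 2)
a' = (5, -6, -2)
a' = 5*e1 - 6*e2 - 2*e3


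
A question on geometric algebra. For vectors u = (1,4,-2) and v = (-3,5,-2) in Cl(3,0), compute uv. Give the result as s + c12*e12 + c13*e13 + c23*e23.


In Cl(3,0): e_i^2 = 1, e_ie_j = -e_je_i for i != j.
Scalar part = u . v = 1*(-3) + 4*5 + (-2)*(-2)
= -3 + 20 + 4 = 21
e12 coeff = 1*5 - 4*(-3) = 5 - (-12) = 17
e13 coeff = 1*(-2) - (-2)*(-3) = -2 - 6 = -8
e23 coeff = 4*(-2) - (-2)*5 = -8 - (-10) = 2
uv = 21 + 17*e12 - 8*e13 + 2*e23


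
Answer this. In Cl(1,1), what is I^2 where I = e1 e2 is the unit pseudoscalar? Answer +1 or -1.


The pseudoscalar I = e1...e_n (product of all n generators) of Cl(p,q) satisfies I^2 = (-1)^(q + n(n-1)/2).
p = 1, q = 1, n = p + q = 2
n(n-1)/2 = 2 * 1 / 2 = 1
Exponent = q + n(n-1)/2 = 1 + 1 = 2
I^2 = (-1)^2 = +1


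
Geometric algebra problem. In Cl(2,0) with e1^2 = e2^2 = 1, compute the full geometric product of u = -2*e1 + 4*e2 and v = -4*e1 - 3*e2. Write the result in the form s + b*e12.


Expand: (-2*e1 + 4*e2)(-4*e1 - 3*e2)
= (-2)*(-4)*e1e1 + (-2)*(-3)*e1e2 + 4*(-4)*e2e1 + 4*(-3)*e2e2
Using e1^2 = e2^2 = 1, e2e1 = -e1e2:
Scalar part s = (-2)*(-4) + 4*(-3) = 8 + (-12) = -4
Bivector part b = (-2)*(-3) - 4*(-4) = 6 - (-16) = 22
uv = -4 + 22*e12


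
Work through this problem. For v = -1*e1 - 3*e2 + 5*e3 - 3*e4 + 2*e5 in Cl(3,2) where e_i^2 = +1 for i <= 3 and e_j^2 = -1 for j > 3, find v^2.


v^2 = sum of c_i^2 * e_i^2
Positive signature terms (e_i^2 = +1): (-1)^2 + (-3)^2 + 5^2 = 35
Negative signature terms (e_j^2 = -1): (-3)^2 + 2^2 = 13
v^2 = 35 - 13 = 22


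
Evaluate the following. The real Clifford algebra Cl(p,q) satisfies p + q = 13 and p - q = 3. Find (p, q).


We need p + q = 13 and p - q = 3.
Adding: 2p = 13 + 3 = 16, so p = 8.
Then q = 13 - 8 = 5.
(p, q) = (8, 5)


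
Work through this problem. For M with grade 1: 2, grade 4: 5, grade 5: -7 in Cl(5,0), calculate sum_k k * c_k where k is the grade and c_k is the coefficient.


Grade-weighted sum = sum of grade_k * coefficient_k
1*2 = 2
4*5 = 20
5*(-7) = -35
Total = 2 + 20 + (-35) = -13


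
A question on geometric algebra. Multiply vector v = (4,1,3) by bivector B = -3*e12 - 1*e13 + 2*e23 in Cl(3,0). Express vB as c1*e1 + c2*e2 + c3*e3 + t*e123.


vB has grade-1 (vector) and grade-3 (trivector) parts: vB = (v _| B) + (v ^ B).
Vector part <vB>_1:
  e1: -v2*b12 - v3*b13 = -(1)*(-3) - (3)*(-1) = 6
  e2: v1*b12 - v3*b23 = (4)*(-3) - (3)*(2) = -18
  e3: v1*b13 + v2*b23 = (4)*(-1) + (1)*(2) = -2
Trivector part <vB>_3:
  e123: v1*b23 - v2*b13 + v3*b12 = (4)*(2) - (1)*(-1) + (3)*(-3) = 0
vB = 6*e1 - 18*e2 - 2*e3 + 0*e123


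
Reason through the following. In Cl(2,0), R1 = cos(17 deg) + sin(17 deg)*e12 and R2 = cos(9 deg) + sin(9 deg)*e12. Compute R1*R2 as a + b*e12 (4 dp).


Same-plane rotors commute and their half-angles add:
R1*R2 = cos(a1 + a2) + sin(a1 + a2)*e12.
a1 + a2 = 17 + 9 = 26 deg
cos(26 deg) = 0.8988
sin(26 deg) = 0.4384
R1*R2 = 0.8988 + 0.4384*e12


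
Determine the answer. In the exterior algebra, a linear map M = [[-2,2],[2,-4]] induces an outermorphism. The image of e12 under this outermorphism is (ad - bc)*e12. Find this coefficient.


The outermorphism of a linear map f sends e1^e2 to f(e1)^f(e2).
f(e1) = -2*e1 + 2*e2
f(e2) = 2*e1 - 4*e2
f(e1) ^ f(e2) = (-2*e1 + 2*e2) ^ (2*e1 - 4*e2)
= (-2)*(-4)*e12 + 2*2*e21
= (8 - 4)*e12
= 4*e12
Coefficient = 4


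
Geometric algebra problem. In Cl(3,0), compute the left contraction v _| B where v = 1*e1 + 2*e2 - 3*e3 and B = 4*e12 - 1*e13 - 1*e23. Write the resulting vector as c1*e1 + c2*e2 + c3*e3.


Left contraction v _| B = <vB>_1 (grade-1 part of the geometric product vB).
Using e1_|e12 = e2, e2_|e12 = -e1, e1_|e13 = e3, e3_|e13 = -e1, e2_|e23 = e3, e3_|e23 = -e2:
e1 coeff: -v2*b12 - v3*b13 = -(2)*(4) - (-3)*(-1) = -11
e2 coeff: v1*b12 - v3*b23 = (1)*(4) - (-3)*(-1) = 1
e3 coeff: v1*b13 + v2*b23 = (1)*(-1) + (2)*(-1) = -3
v _| B = -11*e1 + 1*e2 - 3*e3


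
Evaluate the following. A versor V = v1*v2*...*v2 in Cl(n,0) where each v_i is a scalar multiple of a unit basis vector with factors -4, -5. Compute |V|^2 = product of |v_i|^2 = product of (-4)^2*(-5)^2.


Each vector v_i has |v_i|^2 = s_i^2
Squared scales: (-4)^2 = 16, (-5)^2 = 25
|V|^2 = 16 * 25
= 400


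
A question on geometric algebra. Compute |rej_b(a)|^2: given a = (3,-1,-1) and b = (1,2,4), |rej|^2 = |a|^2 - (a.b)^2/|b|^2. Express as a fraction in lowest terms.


|a|^2 = 3^2 + (-1)^2 + (-1)^2 = 11
|b|^2 = 1^2 + 2^2 + 4^2 = 21
a . b = 3*1 + (-1)*2 + (-1)*4 = -3
(a.b)^2 = (-3)^2 = 9
|rej|^2 = 11 - 9/21
= (231 - 9)/21
= 222/21
In lowest terms: 74/7


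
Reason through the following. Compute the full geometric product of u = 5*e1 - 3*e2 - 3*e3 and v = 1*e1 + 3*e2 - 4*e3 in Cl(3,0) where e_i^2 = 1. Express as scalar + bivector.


In Cl(3,0): e_i^2 = 1, e_ie_j = -e_je_i for i != j.
Scalar part = u . v = 5*1 + (-3)*3 + (-3)*(-4)
= 5 + (-9) + 12 = 8
e12 coeff = 5*3 - (-3)*1 = 15 - (-3) = 18
e13 coeff = 5*(-4) - (-3)*1 = -20 - (-3) = -17
e23 coeff = (-3)*(-4) - (-3)*3 = 12 - (-9) = 21
uv = 8 + 18*e12 - 17*e13 + 21*e23


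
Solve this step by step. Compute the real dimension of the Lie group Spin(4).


Spin(n) double-covers SO(n); both have Lie algebra so(n) of dimension n(n-1)/2.
n = 4
n(n-1) = 4 * 3 = 12
dim Spin(4) = 12/2 = 6


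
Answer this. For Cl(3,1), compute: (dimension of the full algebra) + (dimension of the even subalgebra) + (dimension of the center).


n = 3 + 1 = 4
Total dim = 2^4 = 16
Even subalgebra dim = 2^3 = 8
n is even, so center dim = 1
Sum = 16 + 8 + 1 = 25


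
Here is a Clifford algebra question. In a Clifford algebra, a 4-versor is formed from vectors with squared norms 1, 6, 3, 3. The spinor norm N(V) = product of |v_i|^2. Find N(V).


Spinor norm N(V) = |v1|^2 * |v2|^2 * ... * |v4|^2
= 1 * 6 * 3 * 3
Running product: 1, 6, 18, 54
N(V) = 54


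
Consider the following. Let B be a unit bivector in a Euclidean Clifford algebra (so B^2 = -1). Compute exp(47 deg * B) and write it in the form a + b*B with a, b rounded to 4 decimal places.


For a unit bivector B with B^2 = -1, the exponential series gives
e^(theta*B) = cos(theta) + sin(theta)*B (the GA analogue of Euler's formula).
theta = 47 degrees = 0.820305 rad
cos(47 deg) = 0.6820
sin(47 deg) = 0.7314
exp(theta*B) = 0.6820 + 0.7314*B


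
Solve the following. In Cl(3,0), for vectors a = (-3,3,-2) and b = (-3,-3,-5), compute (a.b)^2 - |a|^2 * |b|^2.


a . b = (-3)*(-3) + 3*(-3) + (-2)*(-5)
= 9 + (-9) + 10 = 10
|a|^2 = (-3)^2 + 3^2 + (-2)^2 = 22
|b|^2 = (-3)^2 + (-3)^2 + (-5)^2 = 43
(a.b)^2 = 10^2 = 100
|a|^2 * |b|^2 = 22 * 43 = 946
Result = 100 - 946 = -846


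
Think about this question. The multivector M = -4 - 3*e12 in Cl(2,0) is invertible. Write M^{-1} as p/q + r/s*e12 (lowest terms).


M = -4 - 3*e12, where e12^2 = -1.
Since M commutes with its reverse ~M = a - b*e12, M * ~M = a^2 - b^2*e12^2 = a^2 + b^2.
So M^{-1} = ~M / (a^2 + b^2) = (a - b*e12)/(a^2 + b^2).
a^2 + b^2 = 16 + 9 = 25
Scalar part = -4/25 = -4/25
Bivector coeff = 3/25 = 3/25
M^{-1} = -4/25 + 3/25*e12


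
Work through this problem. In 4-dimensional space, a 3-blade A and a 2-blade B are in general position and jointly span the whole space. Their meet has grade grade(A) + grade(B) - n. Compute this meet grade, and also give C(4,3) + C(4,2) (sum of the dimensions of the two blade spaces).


Meet grade = grade(A) + grade(B) - n
= 3 + 2 - 4 = 1
C(4,3) = 4
C(4,2) = 6
dim_A + dim_B = 4 + 6 = 10


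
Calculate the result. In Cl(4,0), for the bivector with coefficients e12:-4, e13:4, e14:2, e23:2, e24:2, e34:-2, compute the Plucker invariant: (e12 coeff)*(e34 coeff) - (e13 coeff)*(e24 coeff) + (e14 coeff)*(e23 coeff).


Plucker relation: af - be + cd
a*f = (-4)*(-2) = 8
b*e = 4*2 = 8
c*d = 2*2 = 4
af - be + cd = 8 - 8 + 4
= 4


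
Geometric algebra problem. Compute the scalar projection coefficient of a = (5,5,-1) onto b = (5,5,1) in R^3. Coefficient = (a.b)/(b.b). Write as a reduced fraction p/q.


Projection coefficient = (a . b) / (b . b)
a . b = 5*5 + 5*5 + (-1)*1
= 25 + 25 + (-1) = 49
b . b = 5^2 + 5^2 + 1^2
= 25 + 25 + 1 = 51
Coefficient = 49/51
In lowest terms: 49/51


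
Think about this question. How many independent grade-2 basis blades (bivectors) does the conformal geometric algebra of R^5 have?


The conformal model of R^5 uses Cl(6,1) with m = 5 + 2 = 7 generators.
Number of grade-2 blades = C(m, 2) = C(7, 2)
= 7*6/2 = 21


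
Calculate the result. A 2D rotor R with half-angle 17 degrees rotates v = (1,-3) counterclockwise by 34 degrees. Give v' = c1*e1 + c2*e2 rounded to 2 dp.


Rotor R = cos(17deg) - sin(17deg)*e12
Rotation angle theta = 2 * 17 = 34 degrees
v' = R*v*~R rotates v by theta.
cos(34deg) = 0.8290, sin(34deg) = 0.5592
v'_1 = 1*cos(34deg) - (-3)*sin(34deg)
= 1*0.8290 - (-3)*0.5592
= 2.51
v'_2 = 1*sin(34deg) + (-3)*cos(34deg)
= 1*0.5592 + (-3)*0.8290
= -1.93
v' = 2.51*e1 - 1.93*e2
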